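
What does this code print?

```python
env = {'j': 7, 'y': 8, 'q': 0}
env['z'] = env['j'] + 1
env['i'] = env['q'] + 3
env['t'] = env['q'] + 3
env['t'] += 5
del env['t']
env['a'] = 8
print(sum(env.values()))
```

34

env['z'] = env['j']+1 = 8 → {'j': 7, 'y': 8, 'q': 0, 'z': 8}
env['i'] = env['q']+3 = 3 → {'j': 7, 'y': 8, 'q': 0, 'z': 8, 'i': 3}
env['t'] = env['q']+3 = 3 → {'j': 7, 'y': 8, 'q': 0, 'z': 8, 'i': 3, 't': 3}
env['t'] = 3+5 = 8 → {'j': 7, 'y': 8, 'q': 0, 'z': 8, 'i': 3, 't': 8}
del 't' → {'j': 7, 'y': 8, 'q': 0, 'z': 8, 'i': 3}
env['a'] = 8 → {'j': 7, 'y': 8, 'q': 0, 'z': 8, 'i': 3, 'a': 8}
sum of values = 34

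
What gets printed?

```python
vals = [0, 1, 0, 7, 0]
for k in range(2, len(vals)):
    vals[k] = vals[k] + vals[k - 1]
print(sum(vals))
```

k=2: vals[2] = 0+1 = 1 → [0, 1, 1, 7, 0]
k=3: vals[3] = 7+1 = 8 → [0, 1, 1, 8, 0]
k=4: vals[4] = 0+8 = 8 → [0, 1, 1, 8, 8]
sum = 18

18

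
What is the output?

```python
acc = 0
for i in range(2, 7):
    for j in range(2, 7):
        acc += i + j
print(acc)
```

i=2,j=2: acc = 0+4 = 4
i=2,j=3: acc = 4+5 = 9
i=2,j=4: acc = 9+6 = 15
i=2,j=5: acc = 15+7 = 22
i=2,j=6: acc = 22+8 = 30
i=3,j=2: acc = 30+5 = 35
i=3,j=3: acc = 35+6 = 41
i=3,j=4: acc = 41+7 = 48
i=3,j=5: acc = 48+8 = 56
i=3,j=6: acc = 56+9 = 65
i=4,j=2: acc = 65+6 = 71
i=4,j=3: acc = 71+7 = 78
i=4,j=4: acc = 78+8 = 86
i=4,j=5: acc = 86+9 = 95
i=4,j=6: acc = 95+10 = 105
i=5,j=2: acc = 105+7 = 112
i=5,j=3: acc = 112+8 = 120
i=5,j=4: acc = 120+9 = 129
i=5,j=5: acc = 129+10 = 139
i=5,j=6: acc = 139+11 = 150
i=6,j=2: acc = 150+8 = 158
i=6,j=3: acc = 158+9 = 167
i=6,j=4: acc = 167+10 = 177
i=6,j=5: acc = 177+11 = 188
i=6,j=6: acc = 188+12 = 200

200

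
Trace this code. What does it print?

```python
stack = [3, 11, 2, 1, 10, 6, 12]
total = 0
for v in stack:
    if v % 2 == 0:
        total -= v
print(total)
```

v=3: not even
v=11: not even
v=2: even, total = 0-2 = -2
v=1: not even
v=10: even, total = (-2)-10 = -12
v=6: even, total = (-12)-6 = -18
v=12: even, total = (-18)-12 = -30

-30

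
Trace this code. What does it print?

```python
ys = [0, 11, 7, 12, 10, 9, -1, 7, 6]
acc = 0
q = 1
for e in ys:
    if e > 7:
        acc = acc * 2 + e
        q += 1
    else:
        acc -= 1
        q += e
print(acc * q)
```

e=0: not >7, acc = 0-1 = -1; q=1
e=11: >7, acc = (-1)*2+11 = 9; q=2
e=7: not >7, acc = 9-1 = 8; q=9
e=12: >7, acc = 8*2+12 = 28; q=10
e=10: >7, acc = 28*2+10 = 66; q=11
e=9: >7, acc = 66*2+9 = 141; q=12
e=-1: not >7, acc = 141-1 = 140; q=11
e=7: not >7, acc = 140-1 = 139; q=18
e=6: not >7, acc = 139-1 = 138; q=24
acc*q = 138*24 = 3312

3312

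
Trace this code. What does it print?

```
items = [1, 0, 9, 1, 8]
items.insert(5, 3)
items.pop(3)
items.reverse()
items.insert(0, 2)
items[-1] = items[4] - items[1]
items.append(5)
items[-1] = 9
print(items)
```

insert 3 at 5 → [1, 0, 9, 1, 8, 3]
pop(3) removes 1 → [1, 0, 9, 8, 3]
reverse → [3, 8, 9, 0, 1]
insert 2 at 0 → [2, 3, 8, 9, 0, 1]
items[-1] = items[4]-items[1] = 0-3 = -3 → [2, 3, 8, 9, 0, -3]
append 5 → [2, 3, 8, 9, 0, -3, 5]
items[-1] = 9 → [2, 3, 8, 9, 0, -3, 9]

[2, 3, 8, 9, 0, -3, 9]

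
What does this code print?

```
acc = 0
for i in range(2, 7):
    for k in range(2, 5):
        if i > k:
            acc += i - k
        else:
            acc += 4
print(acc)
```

i=2,k=2: not 2>2, acc = 0+4 = 4
i=2,k=3: not 2>3, acc = 4+4 = 8
i=2,k=4: not 2>4, acc = 8+4 = 12
i=3,k=2: 3>2, acc = 12+1 = 13
i=3,k=3: not 3>3, acc = 13+4 = 17
i=3,k=4: not 3>4, acc = 17+4 = 21
i=4,k=2: 4>2, acc = 21+2 = 23
i=4,k=3: 4>3, acc = 23+1 = 24
i=4,k=4: not 4>4, acc = 24+4 = 28
i=5,k=2: 5>2, acc = 28+3 = 31
i=5,k=3: 5>3, acc = 31+2 = 33
i=5,k=4: 5>4, acc = 33+1 = 34
i=6,k=2: 6>2, acc = 34+4 = 38
i=6,k=3: 6>3, acc = 38+3 = 41
i=6,k=4: 6>4, acc = 41+2 = 43

43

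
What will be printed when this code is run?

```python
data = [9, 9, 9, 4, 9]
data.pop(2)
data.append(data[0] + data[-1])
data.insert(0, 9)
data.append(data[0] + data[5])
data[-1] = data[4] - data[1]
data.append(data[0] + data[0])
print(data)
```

[9, 9, 9, 4, 9, 18, 0, 18]

pop(2) removes 9 → [9, 9, 4, 9]
append data[0]+data[-1] = 9+9 = 18 → [9, 9, 4, 9, 18]
insert 9 at 0 → [9, 9, 9, 4, 9, 18]
append data[0]+data[5] = 9+18 = 27 → [9, 9, 9, 4, 9, 18, 27]
data[-1] = data[4]-data[1] = 9-9 = 0 → [9, 9, 9, 4, 9, 18, 0]
append data[0]+data[0] = 9+9 = 18 → [9, 9, 9, 4, 9, 18, 0, 18]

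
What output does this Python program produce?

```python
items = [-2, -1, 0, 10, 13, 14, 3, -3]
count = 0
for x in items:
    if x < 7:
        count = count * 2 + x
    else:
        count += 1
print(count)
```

x=-2: <7, count = 0*2+(-2) = -2
x=-1: <7, count = (-2)*2+(-1) = -5
x=0: <7, count = (-5)*2+0 = -10
x=10: not <7, count = (-10)+1 = -9
x=13: not <7, count = (-9)+1 = -8
x=14: not <7, count = (-8)+1 = -7
x=3: <7, count = (-7)*2+3 = -11
x=-3: <7, count = (-11)*2+(-3) = -25

-25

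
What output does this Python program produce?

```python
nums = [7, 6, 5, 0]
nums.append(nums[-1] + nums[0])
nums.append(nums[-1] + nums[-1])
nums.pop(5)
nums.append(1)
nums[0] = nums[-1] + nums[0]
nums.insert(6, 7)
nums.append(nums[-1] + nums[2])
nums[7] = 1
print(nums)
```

append nums[-1]+nums[0] = 0+7 = 7 → [7, 6, 5, 0, 7]
append nums[-1]+nums[-1] = 7+7 = 14 → [7, 6, 5, 0, 7, 14]
pop(5) removes 14 → [7, 6, 5, 0, 7]
append 1 → [7, 6, 5, 0, 7, 1]
nums[0] = nums[-1]+nums[0] = 1+7 = 8 → [8, 6, 5, 0, 7, 1]
insert 7 at 6 → [8, 6, 5, 0, 7, 1, 7]
append nums[-1]+nums[2] = 7+5 = 12 → [8, 6, 5, 0, 7, 1, 7, 12]
nums[7] = 1 → [8, 6, 5, 0, 7, 1, 7, 1]

[8, 6, 5, 0, 7, 1, 7, 1]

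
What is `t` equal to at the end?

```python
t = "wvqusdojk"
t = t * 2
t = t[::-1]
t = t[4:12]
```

repeat ×2 → 'wvqusdojkwvqusdojk'
reverse → 'kjodsuqvwkjodsuqvw'
slice [4:12] → 'suqvwkjo'

'suqvwkjo'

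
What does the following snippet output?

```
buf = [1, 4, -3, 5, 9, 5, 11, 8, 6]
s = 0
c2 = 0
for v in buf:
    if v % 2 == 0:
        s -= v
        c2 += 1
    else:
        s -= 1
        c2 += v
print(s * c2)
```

v=1: not even, s = 0-1 = -1; c2=1
v=4: even, s = (-1)-4 = -5; c2=2
v=-3: not even, s = (-5)-1 = -6; c2=-1
v=5: not even, s = (-6)-1 = -7; c2=4
v=9: not even, s = (-7)-1 = -8; c2=13
v=5: not even, s = (-8)-1 = -9; c2=18
v=11: not even, s = (-9)-1 = -10; c2=29
v=8: even, s = (-10)-8 = -18; c2=30
v=6: even, s = (-18)-6 = -24; c2=31
s*c2 = (-24)*31 = -744

-744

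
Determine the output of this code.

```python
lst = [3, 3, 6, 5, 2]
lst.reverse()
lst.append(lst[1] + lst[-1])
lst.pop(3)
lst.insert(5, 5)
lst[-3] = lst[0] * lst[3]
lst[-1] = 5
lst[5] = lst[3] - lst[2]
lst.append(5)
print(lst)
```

reverse → [2, 5, 6, 3, 3]
append lst[1]+lst[-1] = 5+3 = 8 → [2, 5, 6, 3, 3, 8]
pop(3) removes 3 → [2, 5, 6, 3, 8]
insert 5 at 5 → [2, 5, 6, 3, 8, 5]
lst[-3] = lst[0]*lst[3] = 2*3 = 6 → [2, 5, 6, 6, 8, 5]
lst[-1] = 5 → [2, 5, 6, 6, 8, 5]
lst[5] = lst[3]-lst[2] = 6-6 = 0 → [2, 5, 6, 6, 8, 0]
append 5 → [2, 5, 6, 6, 8, 0, 5]

[2, 5, 6, 6, 8, 0, 5]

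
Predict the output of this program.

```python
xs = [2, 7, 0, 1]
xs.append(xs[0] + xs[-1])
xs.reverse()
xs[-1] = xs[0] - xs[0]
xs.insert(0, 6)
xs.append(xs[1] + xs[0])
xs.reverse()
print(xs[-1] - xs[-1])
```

append xs[0]+xs[-1] = 2+1 = 3 → [2, 7, 0, 1, 3]
reverse → [3, 1, 0, 7, 2]
xs[-1] = xs[0]-xs[0] = 3-3 = 0 → [3, 1, 0, 7, 0]
insert 6 at 0 → [6, 3, 1, 0, 7, 0]
append xs[1]+xs[0] = 3+6 = 9 → [6, 3, 1, 0, 7, 0, 9]
reverse → [9, 0, 7, 0, 1, 3, 6]
xs[-1]-xs[-1] = 6-6 = 0

0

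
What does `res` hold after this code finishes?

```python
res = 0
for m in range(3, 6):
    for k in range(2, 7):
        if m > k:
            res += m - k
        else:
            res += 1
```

m=3,k=2: 3>2, res = 0+1 = 1
m=3,k=3: not 3>3, res = 1+1 = 2
m=3,k=4: not 3>4, res = 2+1 = 3
m=3,k=5: not 3>5, res = 3+1 = 4
m=3,k=6: not 3>6, res = 4+1 = 5
m=4,k=2: 4>2, res = 5+2 = 7
m=4,k=3: 4>3, res = 7+1 = 8
m=4,k=4: not 4>4, res = 8+1 = 9
m=4,k=5: not 4>5, res = 9+1 = 10
m=4,k=6: not 4>6, res = 10+1 = 11
m=5,k=2: 5>2, res = 11+3 = 14
m=5,k=3: 5>3, res = 14+2 = 16
m=5,k=4: 5>4, res = 16+1 = 17
m=5,k=5: not 5>5, res = 17+1 = 18
m=5,k=6: not 5>6, res = 18+1 = 19

19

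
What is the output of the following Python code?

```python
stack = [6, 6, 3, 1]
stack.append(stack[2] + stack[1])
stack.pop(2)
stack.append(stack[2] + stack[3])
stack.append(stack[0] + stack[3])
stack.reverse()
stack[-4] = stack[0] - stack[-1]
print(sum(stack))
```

append stack[2]+stack[1] = 3+6 = 9 → [6, 6, 3, 1, 9]
pop(2) removes 3 → [6, 6, 1, 9]
append stack[2]+stack[3] = 1+9 = 10 → [6, 6, 1, 9, 10]
append stack[0]+stack[3] = 6+9 = 15 → [6, 6, 1, 9, 10, 15]
reverse → [15, 10, 9, 1, 6, 6]
stack[-4] = stack[0]-stack[-1] = 15-6 = 9 → [15, 10, 9, 1, 6, 6]
sum = 47

47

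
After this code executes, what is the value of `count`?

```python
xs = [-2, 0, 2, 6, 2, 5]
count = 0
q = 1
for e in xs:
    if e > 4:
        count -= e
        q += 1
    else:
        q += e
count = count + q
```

e=-2: not >4; q=-1
e=0: not >4; q=-1
e=2: not >4; q=1
e=6: >4, count = 0-6 = -6; q=2
e=2: not >4; q=4
e=5: >4, count = (-6)-5 = -11; q=5
count+q = (-11)+5 = -6

-6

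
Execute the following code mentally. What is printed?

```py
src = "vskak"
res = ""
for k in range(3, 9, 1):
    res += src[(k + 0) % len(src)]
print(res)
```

k=3: add src[3]='a' → 'a'
k=4: add src[4]='k' → 'ak'
k=5: add src[0]='v' → 'akv'
k=6: add src[1]='s' → 'akvs'
k=7: add src[2]='k' → 'akvsk'
k=8: add src[3]='a' → 'akvska'

akvska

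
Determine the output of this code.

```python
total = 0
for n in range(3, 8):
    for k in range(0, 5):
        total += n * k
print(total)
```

250

n=3,k=0: total = 0+0 = 0
n=3,k=1: total = 0+3 = 3
n=3,k=2: total = 3+6 = 9
n=3,k=3: total = 9+9 = 18
n=3,k=4: total = 18+12 = 30
n=4,k=0: total = 30+0 = 30
n=4,k=1: total = 30+4 = 34
n=4,k=2: total = 34+8 = 42
n=4,k=3: total = 42+12 = 54
n=4,k=4: total = 54+16 = 70
n=5,k=0: total = 70+0 = 70
n=5,k=1: total = 70+5 = 75
n=5,k=2: total = 75+10 = 85
n=5,k=3: total = 85+15 = 100
n=5,k=4: total = 100+20 = 120
n=6,k=0: total = 120+0 = 120
n=6,k=1: total = 120+6 = 126
n=6,k=2: total = 126+12 = 138
n=6,k=3: total = 138+18 = 156
n=6,k=4: total = 156+24 = 180
n=7,k=0: total = 180+0 = 180
n=7,k=1: total = 180+7 = 187
n=7,k=2: total = 187+14 = 201
n=7,k=3: total = 201+21 = 222
n=7,k=4: total = 222+28 = 250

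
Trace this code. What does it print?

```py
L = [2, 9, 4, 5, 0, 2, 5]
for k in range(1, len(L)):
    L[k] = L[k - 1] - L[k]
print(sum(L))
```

k=1: L[1] = 2-9 = -7 → [2, -7, 4, 5, 0, 2, 5]
k=2: L[2] = (-7)-4 = -11 → [2, -7, -11, 5, 0, 2, 5]
k=3: L[3] = (-11)-5 = -16 → [2, -7, -11, -16, 0, 2, 5]
k=4: L[4] = (-16)-0 = -16 → [2, -7, -11, -16, -16, 2, 5]
k=5: L[5] = (-16)-2 = -18 → [2, -7, -11, -16, -16, -18, 5]
k=6: L[6] = (-18)-5 = -23 → [2, -7, -11, -16, -16, -18, -23]
sum = -89

-89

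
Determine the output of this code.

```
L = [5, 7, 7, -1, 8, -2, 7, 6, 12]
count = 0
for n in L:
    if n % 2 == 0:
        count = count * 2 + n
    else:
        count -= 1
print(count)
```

n=5: not even, count = 0-1 = -1
n=7: not even, count = (-1)-1 = -2
n=7: not even, count = (-2)-1 = -3
n=-1: not even, count = (-3)-1 = -4
n=8: even, count = (-4)*2+8 = 0
n=-2: even, count = 0*2+(-2) = -2
n=7: not even, count = (-2)-1 = -3
n=6: even, count = (-3)*2+6 = 0
n=12: even, count = 0*2+12 = 12

12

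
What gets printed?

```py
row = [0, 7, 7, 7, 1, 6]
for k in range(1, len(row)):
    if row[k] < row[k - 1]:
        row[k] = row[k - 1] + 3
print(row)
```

k=1: 7>=0, unchanged → [0, 7, 7, 7, 1, 6]
k=2: 7>=7, unchanged → [0, 7, 7, 7, 1, 6]
k=3: 7>=7, unchanged → [0, 7, 7, 7, 1, 6]
k=4: 1<7, row[4] = 7+3 = 10 → [0, 7, 7, 7, 10, 6]
k=5: 6<10, row[5] = 10+3 = 13 → [0, 7, 7, 7, 10, 13]

[0, 7, 7, 7, 10, 13]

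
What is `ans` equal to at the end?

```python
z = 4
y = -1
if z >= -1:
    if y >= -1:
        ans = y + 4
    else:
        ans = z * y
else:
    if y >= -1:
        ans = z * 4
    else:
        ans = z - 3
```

3

z=4, y=-1
z >= -1 is True; y >= -1 is True
→ ans = y + 4 = 3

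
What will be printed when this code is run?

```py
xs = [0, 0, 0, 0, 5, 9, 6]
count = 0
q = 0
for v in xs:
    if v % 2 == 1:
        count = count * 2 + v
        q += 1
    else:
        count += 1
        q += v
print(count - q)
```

28

v=0: not odd, count = 0+1 = 1; q=0
v=0: not odd, count = 1+1 = 2; q=0
v=0: not odd, count = 2+1 = 3; q=0
v=0: not odd, count = 3+1 = 4; q=0
v=5: odd, count = 4*2+5 = 13; q=1
v=9: odd, count = 13*2+9 = 35; q=2
v=6: not odd, count = 35+1 = 36; q=8
count-q = 36-8 = 28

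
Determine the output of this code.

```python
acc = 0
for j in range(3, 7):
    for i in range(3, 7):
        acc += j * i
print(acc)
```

324

j=3,i=3: acc = 0+9 = 9
j=3,i=4: acc = 9+12 = 21
j=3,i=5: acc = 21+15 = 36
j=3,i=6: acc = 36+18 = 54
j=4,i=3: acc = 54+12 = 66
j=4,i=4: acc = 66+16 = 82
j=4,i=5: acc = 82+20 = 102
j=4,i=6: acc = 102+24 = 126
j=5,i=3: acc = 126+15 = 141
j=5,i=4: acc = 141+20 = 161
j=5,i=5: acc = 161+25 = 186
j=5,i=6: acc = 186+30 = 216
j=6,i=3: acc = 216+18 = 234
j=6,i=4: acc = 234+24 = 258
j=6,i=5: acc = 258+30 = 288
j=6,i=6: acc = 288+36 = 324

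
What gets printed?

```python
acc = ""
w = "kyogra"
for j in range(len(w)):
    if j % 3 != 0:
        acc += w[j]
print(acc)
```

j=0: skip
j=1: add 'y' → 'y'
j=2: add 'o' → 'yo'
j=3: skip
j=4: add 'r' → 'yor'
j=5: add 'a' → 'yora'

yora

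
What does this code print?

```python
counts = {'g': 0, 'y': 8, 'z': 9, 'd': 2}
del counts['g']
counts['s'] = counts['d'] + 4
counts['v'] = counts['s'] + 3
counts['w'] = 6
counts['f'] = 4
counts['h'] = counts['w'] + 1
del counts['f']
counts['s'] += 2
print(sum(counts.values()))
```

49

del 'g' → {'y': 8, 'z': 9, 'd': 2}
counts['s'] = counts['d']+4 = 6 → {'y': 8, 'z': 9, 'd': 2, 's': 6}
counts['v'] = counts['s']+3 = 9 → {'y': 8, 'z': 9, 'd': 2, 's': 6, 'v': 9}
counts['w'] = 6 → {'y': 8, 'z': 9, 'd': 2, 's': 6, 'v': 9, 'w': 6}
counts['f'] = 4 → {'y': 8, 'z': 9, 'd': 2, 's': 6, 'v': 9, 'w': 6, 'f': 4}
counts['h'] = counts['w']+1 = 7 → {'y': 8, 'z': 9, 'd': 2, 's': 6, 'v': 9, 'w': 6, 'f': 4, 'h': 7}
del 'f' → {'y': 8, 'z': 9, 'd': 2, 's': 6, 'v': 9, 'w': 6, 'h': 7}
counts['s'] = 6+2 = 8 → {'y': 8, 'z': 9, 'd': 2, 's': 8, 'v': 9, 'w': 6, 'h': 7}
sum of values = 49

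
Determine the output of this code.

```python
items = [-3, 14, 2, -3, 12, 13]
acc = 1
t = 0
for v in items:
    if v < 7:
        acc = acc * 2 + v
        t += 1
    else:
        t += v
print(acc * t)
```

-126

v=-3: <7, acc = 1*2+(-3) = -1; t=1
v=14: not <7; t=15
v=2: <7, acc = (-1)*2+2 = 0; t=16
v=-3: <7, acc = 0*2+(-3) = -3; t=17
v=12: not <7; t=29
v=13: not <7; t=42
acc*t = (-3)*42 = -126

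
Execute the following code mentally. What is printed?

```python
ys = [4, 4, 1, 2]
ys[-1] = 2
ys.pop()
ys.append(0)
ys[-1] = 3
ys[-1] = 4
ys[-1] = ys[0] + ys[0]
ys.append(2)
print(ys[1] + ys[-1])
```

6

ys[-1] = 2 → [4, 4, 1, 2]
pop() removes 2 → [4, 4, 1]
append 0 → [4, 4, 1, 0]
ys[-1] = 3 → [4, 4, 1, 3]
ys[-1] = 4 → [4, 4, 1, 4]
ys[-1] = ys[0]+ys[0] = 4+4 = 8 → [4, 4, 1, 8]
append 2 → [4, 4, 1, 8, 2]
ys[1]+ys[-1] = 4+2 = 6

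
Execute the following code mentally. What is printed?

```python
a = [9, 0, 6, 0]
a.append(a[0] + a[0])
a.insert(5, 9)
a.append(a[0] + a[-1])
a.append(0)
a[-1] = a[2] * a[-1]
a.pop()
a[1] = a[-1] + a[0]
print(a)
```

append a[0]+a[0] = 9+9 = 18 → [9, 0, 6, 0, 18]
insert 9 at 5 → [9, 0, 6, 0, 18, 9]
append a[0]+a[-1] = 9+9 = 18 → [9, 0, 6, 0, 18, 9, 18]
append 0 → [9, 0, 6, 0, 18, 9, 18, 0]
a[-1] = a[2]*a[-1] = 6*0 = 0 → [9, 0, 6, 0, 18, 9, 18, 0]
pop() removes 0 → [9, 0, 6, 0, 18, 9, 18]
a[1] = a[-1]+a[0] = 18+9 = 27 → [9, 27, 6, 0, 18, 9, 18]

[9, 27, 6, 0, 18, 9, 18]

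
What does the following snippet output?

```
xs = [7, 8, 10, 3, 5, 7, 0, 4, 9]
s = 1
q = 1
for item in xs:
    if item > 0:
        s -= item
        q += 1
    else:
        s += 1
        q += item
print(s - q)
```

item=7: >0, s = 1-7 = -6; q=2
item=8: >0, s = (-6)-8 = -14; q=3
item=10: >0, s = (-14)-10 = -24; q=4
item=3: >0, s = (-24)-3 = -27; q=5
item=5: >0, s = (-27)-5 = -32; q=6
item=7: >0, s = (-32)-7 = -39; q=7
item=0: not >0, s = (-39)+1 = -38; q=7
item=4: >0, s = (-38)-4 = -42; q=8
item=9: >0, s = (-42)-9 = -51; q=9
s-q = (-51)-9 = -60

-60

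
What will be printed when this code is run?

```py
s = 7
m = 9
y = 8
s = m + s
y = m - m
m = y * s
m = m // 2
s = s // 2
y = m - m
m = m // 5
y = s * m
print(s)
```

s = 9+7 = 16
y = 9-9 = 0
m = 0*16 = 0
m = 0//2 = 0
s = 16//2 = 8
y = 0-0 = 0
m = 0//5 = 0
y = 8*0 = 0

8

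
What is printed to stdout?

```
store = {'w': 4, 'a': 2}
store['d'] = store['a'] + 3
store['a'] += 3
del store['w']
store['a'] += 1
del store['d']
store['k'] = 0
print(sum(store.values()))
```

store['d'] = store['a']+3 = 5 → {'w': 4, 'a': 2, 'd': 5}
store['a'] = 2+3 = 5 → {'w': 4, 'a': 5, 'd': 5}
del 'w' → {'a': 5, 'd': 5}
store['a'] = 5+1 = 6 → {'a': 6, 'd': 5}
del 'd' → {'a': 6}
store['k'] = 0 → {'a': 6, 'k': 0}
sum of values = 6

6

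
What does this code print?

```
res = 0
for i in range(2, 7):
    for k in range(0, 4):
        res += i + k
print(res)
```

110

i=2,k=0: res = 0+2 = 2
i=2,k=1: res = 2+3 = 5
i=2,k=2: res = 5+4 = 9
i=2,k=3: res = 9+5 = 14
i=3,k=0: res = 14+3 = 17
i=3,k=1: res = 17+4 = 21
i=3,k=2: res = 21+5 = 26
i=3,k=3: res = 26+6 = 32
i=4,k=0: res = 32+4 = 36
i=4,k=1: res = 36+5 = 41
i=4,k=2: res = 41+6 = 47
i=4,k=3: res = 47+7 = 54
i=5,k=0: res = 54+5 = 59
i=5,k=1: res = 59+6 = 65
i=5,k=2: res = 65+7 = 72
i=5,k=3: res = 72+8 = 80
i=6,k=0: res = 80+6 = 86
i=6,k=1: res = 86+7 = 93
i=6,k=2: res = 93+8 = 101
i=6,k=3: res = 101+9 = 110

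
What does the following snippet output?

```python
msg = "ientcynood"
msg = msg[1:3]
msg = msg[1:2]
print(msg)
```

slice [1:3] → 'en'
slice [1:2] → 'n'

n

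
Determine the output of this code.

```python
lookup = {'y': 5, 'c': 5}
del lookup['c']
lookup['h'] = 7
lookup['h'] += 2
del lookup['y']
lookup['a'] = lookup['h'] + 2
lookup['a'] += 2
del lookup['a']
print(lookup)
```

del 'c' → {'y': 5}
lookup['h'] = 7 → {'y': 5, 'h': 7}
lookup['h'] = 7+2 = 9 → {'y': 5, 'h': 9}
del 'y' → {'h': 9}
lookup['a'] = lookup['h']+2 = 11 → {'h': 9, 'a': 11}
lookup['a'] = 11+2 = 13 → {'h': 9, 'a': 13}
del 'a' → {'h': 9}

{'h': 9}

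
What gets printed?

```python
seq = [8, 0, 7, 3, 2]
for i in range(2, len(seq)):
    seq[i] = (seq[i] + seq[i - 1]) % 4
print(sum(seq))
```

i=2: seq[2] = (7+0)%4 = 3 → [8, 0, 3, 3, 2]
i=3: seq[3] = (3+3)%4 = 2 → [8, 0, 3, 2, 2]
i=4: seq[4] = (2+2)%4 = 0 → [8, 0, 3, 2, 0]
sum = 13

13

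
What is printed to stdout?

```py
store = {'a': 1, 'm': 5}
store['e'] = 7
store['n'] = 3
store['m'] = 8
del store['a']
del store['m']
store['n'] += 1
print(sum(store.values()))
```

11

store['e'] = 7 → {'a': 1, 'm': 5, 'e': 7}
store['n'] = 3 → {'a': 1, 'm': 5, 'e': 7, 'n': 3}
store['m'] = 8 → {'a': 1, 'm': 8, 'e': 7, 'n': 3}
del 'a' → {'m': 8, 'e': 7, 'n': 3}
del 'm' → {'e': 7, 'n': 3}
store['n'] = 3+1 = 4 → {'e': 7, 'n': 4}
sum of values = 11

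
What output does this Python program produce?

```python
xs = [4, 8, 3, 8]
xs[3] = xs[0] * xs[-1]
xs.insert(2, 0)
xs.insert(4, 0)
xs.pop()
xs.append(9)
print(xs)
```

xs[3] = xs[0]*xs[-1] = 4*8 = 32 → [4, 8, 3, 32]
insert 0 at 2 → [4, 8, 0, 3, 32]
insert 0 at 4 → [4, 8, 0, 3, 0, 32]
pop() removes 32 → [4, 8, 0, 3, 0]
append 9 → [4, 8, 0, 3, 0, 9]

[4, 8, 0, 3, 0, 9]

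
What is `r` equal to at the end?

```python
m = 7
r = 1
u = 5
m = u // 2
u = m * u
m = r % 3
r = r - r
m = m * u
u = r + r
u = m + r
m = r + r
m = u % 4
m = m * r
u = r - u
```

0

m = 5//2 = 2
u = 2*5 = 10
m = 1%3 = 1
r = 1-1 = 0
m = 1*10 = 10
u = 0+0 = 0
u = 10+0 = 10
m = 0+0 = 0
m = 10%4 = 2
m = 2*0 = 0
u = 0-10 = -10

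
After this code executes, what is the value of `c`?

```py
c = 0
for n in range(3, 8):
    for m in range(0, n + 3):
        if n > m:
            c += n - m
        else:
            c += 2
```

n=3,m=0: 3>0, c = 0+3 = 3
n=3,m=1: 3>1, c = 3+2 = 5
n=3,m=2: 3>2, c = 5+1 = 6
n=3,m=3: not 3>3, c = 6+2 = 8
n=3,m=4: not 3>4, c = 8+2 = 10
n=3,m=5: not 3>5, c = 10+2 = 12
n=4,m=0: 4>0, c = 12+4 = 16
n=4,m=1: 4>1, c = 16+3 = 19
n=4,m=2: 4>2, c = 19+2 = 21
n=4,m=3: 4>3, c = 21+1 = 22
n=4,m=4: not 4>4, c = 22+2 = 24
n=4,m=5: not 4>5, c = 24+2 = 26
n=4,m=6: not 4>6, c = 26+2 = 28
n=5,m=0: 5>0, c = 28+5 = 33
n=5,m=1: 5>1, c = 33+4 = 37
n=5,m=2: 5>2, c = 37+3 = 40
n=5,m=3: 5>3, c = 40+2 = 42
n=5,m=4: 5>4, c = 42+1 = 43
n=5,m=5: not 5>5, c = 43+2 = 45
n=5,m=6: not 5>6, c = 45+2 = 47
n=5,m=7: not 5>7, c = 47+2 = 49
n=6,m=0: 6>0, c = 49+6 = 55
n=6,m=1: 6>1, c = 55+5 = 60
n=6,m=2: 6>2, c = 60+4 = 64
n=6,m=3: 6>3, c = 64+3 = 67
n=6,m=4: 6>4, c = 67+2 = 69
n=6,m=5: 6>5, c = 69+1 = 70
n=6,m=6: not 6>6, c = 70+2 = 72
n=6,m=7: not 6>7, c = 72+2 = 74
n=6,m=8: not 6>8, c = 74+2 = 76
n=7,m=0: 7>0, c = 76+7 = 83
n=7,m=1: 7>1, c = 83+6 = 89
n=7,m=2: 7>2, c = 89+5 = 94
n=7,m=3: 7>3, c = 94+4 = 98
n=7,m=4: 7>4, c = 98+3 = 101
n=7,m=5: 7>5, c = 101+2 = 103
n=7,m=6: 7>6, c = 103+1 = 104
n=7,m=7: not 7>7, c = 104+2 = 106
n=7,m=8: not 7>8, c = 106+2 = 108
n=7,m=9: not 7>9, c = 108+2 = 110

110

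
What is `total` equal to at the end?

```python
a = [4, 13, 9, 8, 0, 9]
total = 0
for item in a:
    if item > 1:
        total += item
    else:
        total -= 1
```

42

item=4: >1, total = 0+4 = 4
item=13: >1, total = 4+13 = 17
item=9: >1, total = 17+9 = 26
item=8: >1, total = 26+8 = 34
item=0: not >1, total = 34-1 = 33
item=9: >1, total = 33+9 = 42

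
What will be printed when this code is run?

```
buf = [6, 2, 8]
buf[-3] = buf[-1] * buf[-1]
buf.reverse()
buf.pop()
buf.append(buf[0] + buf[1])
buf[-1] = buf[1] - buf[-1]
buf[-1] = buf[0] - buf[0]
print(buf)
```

buf[-3] = buf[-1]*buf[-1] = 8*8 = 64 → [64, 2, 8]
reverse → [8, 2, 64]
pop() removes 64 → [8, 2]
append buf[0]+buf[1] = 8+2 = 10 → [8, 2, 10]
buf[-1] = buf[1]-buf[-1] = 2-10 = -8 → [8, 2, -8]
buf[-1] = buf[0]-buf[0] = 8-8 = 0 → [8, 2, 0]

[8, 2, 0]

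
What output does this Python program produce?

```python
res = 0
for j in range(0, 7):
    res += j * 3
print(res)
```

j=0: res = 0+0*3 = 0
j=1: res = 0+1*3 = 3
j=2: res = 3+2*3 = 9
j=3: res = 9+3*3 = 18
j=4: res = 18+4*3 = 30
j=5: res = 30+5*3 = 45
j=6: res = 45+6*3 = 63

63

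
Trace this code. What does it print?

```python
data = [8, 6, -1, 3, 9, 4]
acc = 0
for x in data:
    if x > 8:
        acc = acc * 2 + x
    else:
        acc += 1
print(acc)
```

18

x=8: not >8, acc = 0+1 = 1
x=6: not >8, acc = 1+1 = 2
x=-1: not >8, acc = 2+1 = 3
x=3: not >8, acc = 3+1 = 4
x=9: >8, acc = 4*2+9 = 17
x=4: not >8, acc = 17+1 = 18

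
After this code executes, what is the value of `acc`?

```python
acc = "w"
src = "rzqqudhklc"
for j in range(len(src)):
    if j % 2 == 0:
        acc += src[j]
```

j=0: add 'r' → 'wr'
j=1: skip
j=2: add 'q' → 'wrq'
j=3: skip
j=4: add 'u' → 'wrqu'
j=5: skip
j=6: add 'h' → 'wrquh'
j=7: skip
j=8: add 'l' → 'wrquhl'
j=9: skip

'wrquhl'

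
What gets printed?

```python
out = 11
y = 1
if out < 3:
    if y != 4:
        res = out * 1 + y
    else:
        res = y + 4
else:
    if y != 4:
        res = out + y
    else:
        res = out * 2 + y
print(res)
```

12

out=11, y=1
out < 3 is False; y != 4 is True
→ res = out + y = 12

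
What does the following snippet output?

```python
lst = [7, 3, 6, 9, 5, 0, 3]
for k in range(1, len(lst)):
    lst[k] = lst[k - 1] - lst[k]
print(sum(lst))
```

k=1: lst[1] = 7-3 = 4 → [7, 4, 6, 9, 5, 0, 3]
k=2: lst[2] = 4-6 = -2 → [7, 4, -2, 9, 5, 0, 3]
k=3: lst[3] = (-2)-9 = -11 → [7, 4, -2, -11, 5, 0, 3]
k=4: lst[4] = (-11)-5 = -16 → [7, 4, -2, -11, -16, 0, 3]
k=5: lst[5] = (-16)-0 = -16 → [7, 4, -2, -11, -16, -16, 3]
k=6: lst[6] = (-16)-3 = -19 → [7, 4, -2, -11, -16, -16, -19]
sum = -53

-53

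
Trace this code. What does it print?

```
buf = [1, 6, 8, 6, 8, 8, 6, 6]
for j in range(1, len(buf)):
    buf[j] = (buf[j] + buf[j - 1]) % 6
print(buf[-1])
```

1

j=1: buf[1] = (6+1)%6 = 1 → [1, 1, 8, 6, 8, 8, 6, 6]
j=2: buf[2] = (8+1)%6 = 3 → [1, 1, 3, 6, 8, 8, 6, 6]
j=3: buf[3] = (6+3)%6 = 3 → [1, 1, 3, 3, 8, 8, 6, 6]
j=4: buf[4] = (8+3)%6 = 5 → [1, 1, 3, 3, 5, 8, 6, 6]
j=5: buf[5] = (8+5)%6 = 1 → [1, 1, 3, 3, 5, 1, 6, 6]
j=6: buf[6] = (6+1)%6 = 1 → [1, 1, 3, 3, 5, 1, 1, 6]
j=7: buf[7] = (6+1)%6 = 1 → [1, 1, 3, 3, 5, 1, 1, 1]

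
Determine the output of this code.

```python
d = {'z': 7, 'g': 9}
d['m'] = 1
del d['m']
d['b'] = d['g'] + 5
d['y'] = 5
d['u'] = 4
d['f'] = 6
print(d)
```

d['m'] = 1 → {'z': 7, 'g': 9, 'm': 1}
del 'm' → {'z': 7, 'g': 9}
d['b'] = d['g']+5 = 14 → {'z': 7, 'g': 9, 'b': 14}
d['y'] = 5 → {'z': 7, 'g': 9, 'b': 14, 'y': 5}
d['u'] = 4 → {'z': 7, 'g': 9, 'b': 14, 'y': 5, 'u': 4}
d['f'] = 6 → {'z': 7, 'g': 9, 'b': 14, 'y': 5, 'u': 4, 'f': 6}

{'z': 7, 'g': 9, 'b': 14, 'y': 5, 'u': 4, 'f': 6}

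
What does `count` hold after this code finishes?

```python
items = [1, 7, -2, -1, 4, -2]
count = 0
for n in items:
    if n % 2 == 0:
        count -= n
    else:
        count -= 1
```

-3

n=1: not even, count = 0-1 = -1
n=7: not even, count = (-1)-1 = -2
n=-2: even, count = (-2)-(-2) = 0
n=-1: not even, count = 0-1 = -1
n=4: even, count = (-1)-4 = -5
n=-2: even, count = (-5)-(-2) = -3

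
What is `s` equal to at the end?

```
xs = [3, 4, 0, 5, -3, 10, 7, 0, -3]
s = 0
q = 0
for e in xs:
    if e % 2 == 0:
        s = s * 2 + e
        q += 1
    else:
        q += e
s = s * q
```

e=3: not even; q=3
e=4: even, s = 0*2+4 = 4; q=4
e=0: even, s = 4*2+0 = 8; q=5
e=5: not even; q=10
e=-3: not even; q=7
e=10: even, s = 8*2+10 = 26; q=8
e=7: not even; q=15
e=0: even, s = 26*2+0 = 52; q=16
e=-3: not even; q=13
s*q = 52*13 = 676

676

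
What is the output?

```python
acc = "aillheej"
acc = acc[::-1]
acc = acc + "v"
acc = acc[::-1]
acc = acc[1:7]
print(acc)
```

aillhe

reverse → 'jeehllia'
+ 'v' → 'jeehlliav'
reverse → 'vaillheej'
slice [1:7] → 'aillhe'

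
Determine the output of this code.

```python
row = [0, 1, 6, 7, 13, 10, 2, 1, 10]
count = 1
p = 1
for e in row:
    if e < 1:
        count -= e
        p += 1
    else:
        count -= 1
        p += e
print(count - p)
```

-59

e=0: <1, count = 1-0 = 1; p=2
e=1: not <1, count = 1-1 = 0; p=3
e=6: not <1, count = 0-1 = -1; p=9
e=7: not <1, count = (-1)-1 = -2; p=16
e=13: not <1, count = (-2)-1 = -3; p=29
e=10: not <1, count = (-3)-1 = -4; p=39
e=2: not <1, count = (-4)-1 = -5; p=41
e=1: not <1, count = (-5)-1 = -6; p=42
e=10: not <1, count = (-6)-1 = -7; p=52
count-p = (-7)-52 = -59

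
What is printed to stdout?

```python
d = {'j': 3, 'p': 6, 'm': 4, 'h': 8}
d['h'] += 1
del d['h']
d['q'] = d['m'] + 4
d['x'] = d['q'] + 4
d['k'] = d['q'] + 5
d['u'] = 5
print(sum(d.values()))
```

51

d['h'] = 8+1 = 9 → {'j': 3, 'p': 6, 'm': 4, 'h': 9}
del 'h' → {'j': 3, 'p': 6, 'm': 4}
d['q'] = d['m']+4 = 8 → {'j': 3, 'p': 6, 'm': 4, 'q': 8}
d['x'] = d['q']+4 = 12 → {'j': 3, 'p': 6, 'm': 4, 'q': 8, 'x': 12}
d['k'] = d['q']+5 = 13 → {'j': 3, 'p': 6, 'm': 4, 'q': 8, 'x': 12, 'k': 13}
d['u'] = 5 → {'j': 3, 'p': 6, 'm': 4, 'q': 8, 'x': 12, 'k': 13, 'u': 5}
sum of values = 51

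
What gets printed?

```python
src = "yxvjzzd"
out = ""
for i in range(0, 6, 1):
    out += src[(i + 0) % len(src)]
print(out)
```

yxvjzz

i=0: add src[0]='y' → 'y'
i=1: add src[1]='x' → 'yx'
i=2: add src[2]='v' → 'yxv'
i=3: add src[3]='j' → 'yxvj'
i=4: add src[4]='z' → 'yxvjz'
i=5: add src[5]='z' → 'yxvjzz'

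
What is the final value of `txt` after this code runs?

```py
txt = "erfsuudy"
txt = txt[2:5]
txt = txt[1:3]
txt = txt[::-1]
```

slice [2:5] → 'fsu'
slice [1:3] → 'su'
reverse → 'us'

'us'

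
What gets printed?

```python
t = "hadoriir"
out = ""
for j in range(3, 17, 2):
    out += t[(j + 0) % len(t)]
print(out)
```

oiraoir

j=3: add t[3]='o' → 'o'
j=5: add t[5]='i' → 'oi'
j=7: add t[7]='r' → 'oir'
j=9: add t[1]='a' → 'oira'
j=11: add t[3]='o' → 'oirao'
j=13: add t[5]='i' → 'oiraoi'
j=15: add t[7]='r' → 'oiraoir'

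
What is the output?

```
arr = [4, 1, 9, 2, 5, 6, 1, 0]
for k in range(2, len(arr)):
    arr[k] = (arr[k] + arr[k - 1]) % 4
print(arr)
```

k=2: arr[2] = (9+1)%4 = 2 → [4, 1, 2, 2, 5, 6, 1, 0]
k=3: arr[3] = (2+2)%4 = 0 → [4, 1, 2, 0, 5, 6, 1, 0]
k=4: arr[4] = (5+0)%4 = 1 → [4, 1, 2, 0, 1, 6, 1, 0]
k=5: arr[5] = (6+1)%4 = 3 → [4, 1, 2, 0, 1, 3, 1, 0]
k=6: arr[6] = (1+3)%4 = 0 → [4, 1, 2, 0, 1, 3, 0, 0]
k=7: arr[7] = (0+0)%4 = 0 → [4, 1, 2, 0, 1, 3, 0, 0]

[4, 1, 2, 0, 1, 3, 0, 0]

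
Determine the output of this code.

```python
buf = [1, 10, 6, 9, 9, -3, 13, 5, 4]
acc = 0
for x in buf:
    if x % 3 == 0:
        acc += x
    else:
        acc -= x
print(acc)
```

-12

x=1: not %3==0, acc = 0-1 = -1
x=10: not %3==0, acc = (-1)-10 = -11
x=6: %3==0, acc = (-11)+6 = -5
x=9: %3==0, acc = (-5)+9 = 4
x=9: %3==0, acc = 4+9 = 13
x=-3: %3==0, acc = 13+(-3) = 10
x=13: not %3==0, acc = 10-13 = -3
x=5: not %3==0, acc = (-3)-5 = -8
x=4: not %3==0, acc = (-8)-4 = -12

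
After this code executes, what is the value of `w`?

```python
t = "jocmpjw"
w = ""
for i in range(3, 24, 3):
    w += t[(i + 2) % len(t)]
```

i=3: add t[5]='j' → 'j'
i=6: add t[1]='o' → 'jo'
i=9: add t[4]='p' → 'jop'
i=12: add t[0]='j' → 'jopj'
i=15: add t[3]='m' → 'jopjm'
i=18: add t[6]='w' → 'jopjmw'
i=21: add t[2]='c' → 'jopjmwc'

'jopjmwc'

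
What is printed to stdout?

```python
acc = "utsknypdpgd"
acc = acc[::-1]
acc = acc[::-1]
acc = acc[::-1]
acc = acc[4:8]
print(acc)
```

pynk

reverse → 'dgpdpynkstu'
reverse → 'utsknypdpgd'
reverse → 'dgpdpynkstu'
slice [4:8] → 'pynk'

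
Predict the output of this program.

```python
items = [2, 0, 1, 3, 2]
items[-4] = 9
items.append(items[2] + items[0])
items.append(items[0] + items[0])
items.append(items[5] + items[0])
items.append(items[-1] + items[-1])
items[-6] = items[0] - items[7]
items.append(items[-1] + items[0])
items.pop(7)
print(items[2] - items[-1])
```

items[-4] = 9 → [2, 9, 1, 3, 2]
append items[2]+items[0] = 1+2 = 3 → [2, 9, 1, 3, 2, 3]
append items[0]+items[0] = 2+2 = 4 → [2, 9, 1, 3, 2, 3, 4]
append items[5]+items[0] = 3+2 = 5 → [2, 9, 1, 3, 2, 3, 4, 5]
append items[-1]+items[-1] = 5+5 = 10 → [2, 9, 1, 3, 2, 3, 4, 5, 10]
items[-6] = items[0]-items[7] = 2-5 = -3 → [2, 9, 1, -3, 2, 3, 4, 5, 10]
append items[-1]+items[0] = 10+2 = 12 → [2, 9, 1, -3, 2, 3, 4, 5, 10, 12]
pop(7) removes 5 → [2, 9, 1, -3, 2, 3, 4, 10, 12]
items[2]-items[-1] = 1-12 = -11

-11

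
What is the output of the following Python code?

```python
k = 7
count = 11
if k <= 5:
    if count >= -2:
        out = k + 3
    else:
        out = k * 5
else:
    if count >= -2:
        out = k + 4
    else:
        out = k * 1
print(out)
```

k=7, count=11
k <= 5 is False; count >= -2 is True
→ out = k + 4 = 11

11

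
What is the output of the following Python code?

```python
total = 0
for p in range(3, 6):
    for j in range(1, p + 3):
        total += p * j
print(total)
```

269

p=3,j=1: total = 0+3 = 3
p=3,j=2: total = 3+6 = 9
p=3,j=3: total = 9+9 = 18
p=3,j=4: total = 18+12 = 30
p=3,j=5: total = 30+15 = 45
p=4,j=1: total = 45+4 = 49
p=4,j=2: total = 49+8 = 57
p=4,j=3: total = 57+12 = 69
p=4,j=4: total = 69+16 = 85
p=4,j=5: total = 85+20 = 105
p=4,j=6: total = 105+24 = 129
p=5,j=1: total = 129+5 = 134
p=5,j=2: total = 134+10 = 144
p=5,j=3: total = 144+15 = 159
p=5,j=4: total = 159+20 = 179
p=5,j=5: total = 179+25 = 204
p=5,j=6: total = 204+30 = 234
p=5,j=7: total = 234+35 = 269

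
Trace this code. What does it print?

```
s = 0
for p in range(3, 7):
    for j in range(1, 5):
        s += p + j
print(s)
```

112

p=3,j=1: s = 0+4 = 4
p=3,j=2: s = 4+5 = 9
p=3,j=3: s = 9+6 = 15
p=3,j=4: s = 15+7 = 22
p=4,j=1: s = 22+5 = 27
p=4,j=2: s = 27+6 = 33
p=4,j=3: s = 33+7 = 40
p=4,j=4: s = 40+8 = 48
p=5,j=1: s = 48+6 = 54
p=5,j=2: s = 54+7 = 61
p=5,j=3: s = 61+8 = 69
p=5,j=4: s = 69+9 = 78
p=6,j=1: s = 78+7 = 85
p=6,j=2: s = 85+8 = 93
p=6,j=3: s = 93+9 = 102
p=6,j=4: s = 102+10 = 112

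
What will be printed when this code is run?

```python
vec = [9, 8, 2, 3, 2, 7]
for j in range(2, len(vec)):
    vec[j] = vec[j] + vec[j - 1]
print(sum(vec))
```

j=2: vec[2] = 2+8 = 10 → [9, 8, 10, 3, 2, 7]
j=3: vec[3] = 3+10 = 13 → [9, 8, 10, 13, 2, 7]
j=4: vec[4] = 2+13 = 15 → [9, 8, 10, 13, 15, 7]
j=5: vec[5] = 7+15 = 22 → [9, 8, 10, 13, 15, 22]
sum = 77

77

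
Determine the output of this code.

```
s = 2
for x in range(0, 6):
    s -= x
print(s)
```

-13

x=0: s = 2-0 = 2
x=1: s = 2-1 = 1
x=2: s = 1-2 = -1
x=3: s = (-1)-3 = -4
x=4: s = (-4)-4 = -8
x=5: s = (-8)-5 = -13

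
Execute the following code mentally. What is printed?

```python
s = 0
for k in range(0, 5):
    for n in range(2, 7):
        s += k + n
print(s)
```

k=0,n=2: s = 0+2 = 2
k=0,n=3: s = 2+3 = 5
k=0,n=4: s = 5+4 = 9
k=0,n=5: s = 9+5 = 14
k=0,n=6: s = 14+6 = 20
k=1,n=2: s = 20+3 = 23
k=1,n=3: s = 23+4 = 27
k=1,n=4: s = 27+5 = 32
k=1,n=5: s = 32+6 = 38
k=1,n=6: s = 38+7 = 45
k=2,n=2: s = 45+4 = 49
k=2,n=3: s = 49+5 = 54
k=2,n=4: s = 54+6 = 60
k=2,n=5: s = 60+7 = 67
k=2,n=6: s = 67+8 = 75
k=3,n=2: s = 75+5 = 80
k=3,n=3: s = 80+6 = 86
k=3,n=4: s = 86+7 = 93
k=3,n=5: s = 93+8 = 101
k=3,n=6: s = 101+9 = 110
k=4,n=2: s = 110+6 = 116
k=4,n=3: s = 116+7 = 123
k=4,n=4: s = 123+8 = 131
k=4,n=5: s = 131+9 = 140
k=4,n=6: s = 140+10 = 150

150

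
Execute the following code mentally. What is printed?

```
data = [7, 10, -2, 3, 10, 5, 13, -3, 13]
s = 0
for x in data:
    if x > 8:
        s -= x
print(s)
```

-46

x=7: not >8
x=10: >8, s = 0-10 = -10
x=-2: not >8
x=3: not >8
x=10: >8, s = (-10)-10 = -20
x=5: not >8
x=13: >8, s = (-20)-13 = -33
x=-3: not >8
x=13: >8, s = (-33)-13 = -46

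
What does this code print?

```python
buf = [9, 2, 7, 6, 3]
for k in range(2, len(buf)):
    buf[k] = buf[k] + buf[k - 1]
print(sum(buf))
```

53

k=2: buf[2] = 7+2 = 9 → [9, 2, 9, 6, 3]
k=3: buf[3] = 6+9 = 15 → [9, 2, 9, 15, 3]
k=4: buf[4] = 3+15 = 18 → [9, 2, 9, 15, 18]
sum = 53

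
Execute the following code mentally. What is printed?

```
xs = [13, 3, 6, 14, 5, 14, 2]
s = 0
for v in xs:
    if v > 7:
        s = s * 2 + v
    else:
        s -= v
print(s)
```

46

v=13: >7, s = 0*2+13 = 13
v=3: not >7, s = 13-3 = 10
v=6: not >7, s = 10-6 = 4
v=14: >7, s = 4*2+14 = 22
v=5: not >7, s = 22-5 = 17
v=14: >7, s = 17*2+14 = 48
v=2: not >7, s = 48-2 = 46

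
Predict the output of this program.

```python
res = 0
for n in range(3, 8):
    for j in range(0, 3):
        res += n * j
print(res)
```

75

n=3,j=0: res = 0+0 = 0
n=3,j=1: res = 0+3 = 3
n=3,j=2: res = 3+6 = 9
n=4,j=0: res = 9+0 = 9
n=4,j=1: res = 9+4 = 13
n=4,j=2: res = 13+8 = 21
n=5,j=0: res = 21+0 = 21
n=5,j=1: res = 21+5 = 26
n=5,j=2: res = 26+10 = 36
n=6,j=0: res = 36+0 = 36
n=6,j=1: res = 36+6 = 42
n=6,j=2: res = 42+12 = 54
n=7,j=0: res = 54+0 = 54
n=7,j=1: res = 54+7 = 61
n=7,j=2: res = 61+14 = 75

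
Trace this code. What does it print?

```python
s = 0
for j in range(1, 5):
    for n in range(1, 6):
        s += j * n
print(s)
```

150

j=1,n=1: s = 0+1 = 1
j=1,n=2: s = 1+2 = 3
j=1,n=3: s = 3+3 = 6
j=1,n=4: s = 6+4 = 10
j=1,n=5: s = 10+5 = 15
j=2,n=1: s = 15+2 = 17
j=2,n=2: s = 17+4 = 21
j=2,n=3: s = 21+6 = 27
j=2,n=4: s = 27+8 = 35
j=2,n=5: s = 35+10 = 45
j=3,n=1: s = 45+3 = 48
j=3,n=2: s = 48+6 = 54
j=3,n=3: s = 54+9 = 63
j=3,n=4: s = 63+12 = 75
j=3,n=5: s = 75+15 = 90
j=4,n=1: s = 90+4 = 94
j=4,n=2: s = 94+8 = 102
j=4,n=3: s = 102+12 = 114
j=4,n=4: s = 114+16 = 130
j=4,n=5: s = 130+20 = 150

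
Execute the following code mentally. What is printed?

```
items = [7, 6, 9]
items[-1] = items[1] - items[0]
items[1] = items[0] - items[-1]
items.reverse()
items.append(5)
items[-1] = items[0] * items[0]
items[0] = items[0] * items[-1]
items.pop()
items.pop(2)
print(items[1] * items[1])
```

items[-1] = items[1]-items[0] = 6-7 = -1 → [7, 6, -1]
items[1] = items[0]-items[-1] = 7-(-1) = 8 → [7, 8, -1]
reverse → [-1, 8, 7]
append 5 → [-1, 8, 7, 5]
items[-1] = items[0]*items[0] = (-1)*(-1) = 1 → [-1, 8, 7, 1]
items[0] = items[0]*items[-1] = (-1)*1 = -1 → [-1, 8, 7, 1]
pop() removes 1 → [-1, 8, 7]
pop(2) removes 7 → [-1, 8]
items[1]*items[1] = 8*8 = 64

64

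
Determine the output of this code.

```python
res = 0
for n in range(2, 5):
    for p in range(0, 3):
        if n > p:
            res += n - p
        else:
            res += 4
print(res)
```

n=2,p=0: 2>0, res = 0+2 = 2
n=2,p=1: 2>1, res = 2+1 = 3
n=2,p=2: not 2>2, res = 3+4 = 7
n=3,p=0: 3>0, res = 7+3 = 10
n=3,p=1: 3>1, res = 10+2 = 12
n=3,p=2: 3>2, res = 12+1 = 13
n=4,p=0: 4>0, res = 13+4 = 17
n=4,p=1: 4>1, res = 17+3 = 20
n=4,p=2: 4>2, res = 20+2 = 22

22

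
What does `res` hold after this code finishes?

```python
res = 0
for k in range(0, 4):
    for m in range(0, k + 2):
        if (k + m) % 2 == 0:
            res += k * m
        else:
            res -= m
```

4

k=0,m=0: even sum, res = 0+0 = 0
k=0,m=1: odd sum, res = 0-1 = -1
k=1,m=0: odd sum, res = (-1)-0 = -1
k=1,m=1: even sum, res = (-1)+1 = 0
k=1,m=2: odd sum, res = 0-2 = -2
k=2,m=0: even sum, res = (-2)+0 = -2
k=2,m=1: odd sum, res = (-2)-1 = -3
k=2,m=2: even sum, res = (-3)+4 = 1
k=2,m=3: odd sum, res = 1-3 = -2
k=3,m=0: odd sum, res = (-2)-0 = -2
k=3,m=1: even sum, res = (-2)+3 = 1
k=3,m=2: odd sum, res = 1-2 = -1
k=3,m=3: even sum, res = (-1)+9 = 8
k=3,m=4: odd sum, res = 8-4 = 4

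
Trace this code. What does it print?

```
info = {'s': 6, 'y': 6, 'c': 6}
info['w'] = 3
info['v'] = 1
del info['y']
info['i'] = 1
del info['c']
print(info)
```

info['w'] = 3 → {'s': 6, 'y': 6, 'c': 6, 'w': 3}
info['v'] = 1 → {'s': 6, 'y': 6, 'c': 6, 'w': 3, 'v': 1}
del 'y' → {'s': 6, 'c': 6, 'w': 3, 'v': 1}
info['i'] = 1 → {'s': 6, 'c': 6, 'w': 3, 'v': 1, 'i': 1}
del 'c' → {'s': 6, 'w': 3, 'v': 1, 'i': 1}

{'s': 6, 'w': 3, 'v': 1, 'i': 1}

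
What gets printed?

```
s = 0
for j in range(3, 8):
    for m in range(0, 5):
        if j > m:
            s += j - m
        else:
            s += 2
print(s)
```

82

j=3,m=0: 3>0, s = 0+3 = 3
j=3,m=1: 3>1, s = 3+2 = 5
j=3,m=2: 3>2, s = 5+1 = 6
j=3,m=3: not 3>3, s = 6+2 = 8
j=3,m=4: not 3>4, s = 8+2 = 10
j=4,m=0: 4>0, s = 10+4 = 14
j=4,m=1: 4>1, s = 14+3 = 17
j=4,m=2: 4>2, s = 17+2 = 19
j=4,m=3: 4>3, s = 19+1 = 20
j=4,m=4: not 4>4, s = 20+2 = 22
j=5,m=0: 5>0, s = 22+5 = 27
j=5,m=1: 5>1, s = 27+4 = 31
j=5,m=2: 5>2, s = 31+3 = 34
j=5,m=3: 5>3, s = 34+2 = 36
j=5,m=4: 5>4, s = 36+1 = 37
j=6,m=0: 6>0, s = 37+6 = 43
j=6,m=1: 6>1, s = 43+5 = 48
j=6,m=2: 6>2, s = 48+4 = 52
j=6,m=3: 6>3, s = 52+3 = 55
j=6,m=4: 6>4, s = 55+2 = 57
j=7,m=0: 7>0, s = 57+7 = 64
j=7,m=1: 7>1, s = 64+6 = 70
j=7,m=2: 7>2, s = 70+5 = 75
j=7,m=3: 7>3, s = 75+4 = 79
j=7,m=4: 7>4, s = 79+3 = 82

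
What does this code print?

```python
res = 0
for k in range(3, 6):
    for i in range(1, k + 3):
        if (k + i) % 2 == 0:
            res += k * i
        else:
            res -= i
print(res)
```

128

k=3,i=1: even sum, res = 0+3 = 3
k=3,i=2: odd sum, res = 3-2 = 1
k=3,i=3: even sum, res = 1+9 = 10
k=3,i=4: odd sum, res = 10-4 = 6
k=3,i=5: even sum, res = 6+15 = 21
k=4,i=1: odd sum, res = 21-1 = 20
k=4,i=2: even sum, res = 20+8 = 28
k=4,i=3: odd sum, res = 28-3 = 25
k=4,i=4: even sum, res = 25+16 = 41
k=4,i=5: odd sum, res = 41-5 = 36
k=4,i=6: even sum, res = 36+24 = 60
k=5,i=1: even sum, res = 60+5 = 65
k=5,i=2: odd sum, res = 65-2 = 63
k=5,i=3: even sum, res = 63+15 = 78
k=5,i=4: odd sum, res = 78-4 = 74
k=5,i=5: even sum, res = 74+25 = 99
k=5,i=6: odd sum, res = 99-6 = 93
k=5,i=7: even sum, res = 93+35 = 128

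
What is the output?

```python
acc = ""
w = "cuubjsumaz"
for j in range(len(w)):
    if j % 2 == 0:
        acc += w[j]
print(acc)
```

j=0: add 'c' → 'c'
j=1: skip
j=2: add 'u' → 'cu'
j=3: skip
j=4: add 'j' → 'cuj'
j=5: skip
j=6: add 'u' → 'cuju'
j=7: skip
j=8: add 'a' → 'cujua'
j=9: skip

cujua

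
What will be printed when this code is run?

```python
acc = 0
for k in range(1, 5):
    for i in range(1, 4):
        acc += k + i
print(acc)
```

54

k=1,i=1: acc = 0+2 = 2
k=1,i=2: acc = 2+3 = 5
k=1,i=3: acc = 5+4 = 9
k=2,i=1: acc = 9+3 = 12
k=2,i=2: acc = 12+4 = 16
k=2,i=3: acc = 16+5 = 21
k=3,i=1: acc = 21+4 = 25
k=3,i=2: acc = 25+5 = 30
k=3,i=3: acc = 30+6 = 36
k=4,i=1: acc = 36+5 = 41
k=4,i=2: acc = 41+6 = 47
k=4,i=3: acc = 47+7 = 54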